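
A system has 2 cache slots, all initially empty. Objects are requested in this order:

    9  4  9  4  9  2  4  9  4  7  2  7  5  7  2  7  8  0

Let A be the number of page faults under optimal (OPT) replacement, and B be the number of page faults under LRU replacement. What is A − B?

Under OPT: F F . . . F . F . F F . F . F . F F → 10 faults.
Under LRU: F F . . . F F F . F F . F . F . F F → 11 faults.
A − B = 10 − 11 = -1.

-1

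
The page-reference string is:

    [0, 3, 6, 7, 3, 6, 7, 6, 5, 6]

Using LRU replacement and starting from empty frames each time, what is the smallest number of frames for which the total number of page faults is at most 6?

f=1: 10 faults
f=2: 8 faults
f=3: 5 faults
f=4: 5 faults
f=5: 5 faults
Smallest f with faults ≤ 6 is 3.

3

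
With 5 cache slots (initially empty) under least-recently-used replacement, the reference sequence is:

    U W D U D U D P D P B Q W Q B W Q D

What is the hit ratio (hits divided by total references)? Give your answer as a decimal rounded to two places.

0.61

U -> miss, frames [U]
W -> miss, frames [U, W]
D -> miss, frames [U, W, D]
U -> hit
D -> hit
U -> hit
D -> hit
P -> miss, frames [W, U, D, P]
D -> hit
P -> hit
B -> miss, frames [W, U, D, P, B]
Q -> miss, evict W, frames [U, D, P, B, Q]
W -> miss, evict U, frames [D, P, B, Q, W]
Q -> hit
B -> hit
W -> hit
Q -> hit
D -> hit
Hits: 11 of 18 references → 11/18 = 0.6111.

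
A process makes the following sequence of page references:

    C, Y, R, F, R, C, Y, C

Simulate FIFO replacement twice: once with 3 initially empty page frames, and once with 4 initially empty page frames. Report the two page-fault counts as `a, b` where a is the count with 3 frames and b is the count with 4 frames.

3 frames: F F F F . F F . → 6 faults.
4 frames: F F F F . . . . → 4 faults.
4 < 6: adding a frame reduced faults, as is typical.

6, 4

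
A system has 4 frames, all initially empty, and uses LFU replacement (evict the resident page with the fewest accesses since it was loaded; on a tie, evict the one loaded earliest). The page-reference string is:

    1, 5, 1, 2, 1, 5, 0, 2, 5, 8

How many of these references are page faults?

1 -> fault, frames (1)
5 -> fault, frames (1 5)
1 -> hit
2 -> fault, frames (1 5 2)
1 -> hit
5 -> hit
0 -> fault, frames (1 5 2 0)
2 -> hit
5 -> hit
8 -> fault, evict 0, frames (1 5 2 8)
Page faults: 5.

5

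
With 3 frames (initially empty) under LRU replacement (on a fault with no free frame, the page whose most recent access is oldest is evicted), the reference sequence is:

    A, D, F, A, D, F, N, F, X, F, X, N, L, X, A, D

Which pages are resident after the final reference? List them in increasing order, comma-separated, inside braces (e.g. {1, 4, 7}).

{A, D, X}

A: fault, frames [A]
D: fault, frames [A, D]
F: fault, frames [A, D, F]
A: hit
D: hit
F: hit
N: fault, evict A, frames [D, F, N]
F: hit
X: fault, evict D, frames [N, F, X]
F: hit
X: hit
N: hit
L: fault, evict F, frames [X, N, L]
X: hit
A: fault, evict N, frames [L, X, A]
D: fault, evict L, frames [X, A, D]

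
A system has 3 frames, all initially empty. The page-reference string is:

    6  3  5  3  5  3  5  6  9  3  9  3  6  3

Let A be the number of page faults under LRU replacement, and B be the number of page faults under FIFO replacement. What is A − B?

Under LRU: F F F . . . . . F F . . . . → 5 faults.
Under FIFO: F F F . . . . . F . . . F F → 6 faults.
A − B = 5 − 6 = -1.

-1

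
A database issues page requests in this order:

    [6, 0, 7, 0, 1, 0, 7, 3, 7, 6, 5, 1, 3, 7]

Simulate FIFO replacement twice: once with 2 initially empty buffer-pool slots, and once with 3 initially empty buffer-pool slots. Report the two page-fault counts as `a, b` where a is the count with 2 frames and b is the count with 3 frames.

12, 10

2 frames: F F F . F F F F . F F F F F → 12 faults.
3 frames: F F F . F . . F . F F F F F → 10 faults.
10 < 12: adding a frame reduced faults, as is typical.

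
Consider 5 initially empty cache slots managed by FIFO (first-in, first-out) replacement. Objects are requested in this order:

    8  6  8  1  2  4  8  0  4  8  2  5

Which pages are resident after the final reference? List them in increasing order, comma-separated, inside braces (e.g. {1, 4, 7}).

{0, 2, 4, 5, 8}

8: miss, frames (8)
6: miss, frames (8 6)
8: hit
1: miss, frames (8 6 1)
2: miss, frames (8 6 1 2)
4: miss, frames (8 6 1 2 4)
8: hit
0: miss, evict 8, frames (6 1 2 4 0)
4: hit
8: miss, evict 6, frames (1 2 4 0 8)
2: hit
5: miss, evict 1, frames (2 4 0 8 5)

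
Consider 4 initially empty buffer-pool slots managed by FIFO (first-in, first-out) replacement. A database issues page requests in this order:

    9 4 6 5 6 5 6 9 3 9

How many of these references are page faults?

6

9: fault, frames (9)
4: fault, frames (9 4)
6: fault, frames (9 4 6)
5: fault, frames (9 4 6 5)
6: hit
5: hit
6: hit
9: hit
3: fault, evict 9, frames (4 6 5 3)
9: fault, evict 4, frames (6 5 3 9)
Page faults: 6.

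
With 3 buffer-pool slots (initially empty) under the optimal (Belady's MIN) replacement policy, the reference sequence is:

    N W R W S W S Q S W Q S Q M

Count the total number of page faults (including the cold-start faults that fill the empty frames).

6

N -> fault, frames [N]
W -> fault, frames [N, W]
R -> fault, frames [N, W, R]
W -> hit
S -> fault, evict R, frames [N, W, S]
W -> hit
S -> hit
Q -> fault, evict N, frames [W, S, Q]
S -> hit
W -> hit
Q -> hit
S -> hit
Q -> hit
M -> fault, evict Q, frames [W, S, M]
Page faults: 6.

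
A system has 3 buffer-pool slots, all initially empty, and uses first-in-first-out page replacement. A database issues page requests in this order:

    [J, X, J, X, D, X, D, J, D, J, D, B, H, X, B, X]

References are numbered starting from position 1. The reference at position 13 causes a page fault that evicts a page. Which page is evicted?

X

pos 1: J: miss, frames {J}
pos 2: X: miss, frames {J,X}
pos 3: J: hit
pos 4: X: hit
pos 5: D: miss, frames {J,X,D}
pos 6: X: hit
pos 7: D: hit
pos 8: J: hit
pos 9: D: hit
pos 10: J: hit
pos 11: D: hit
pos 12: B: miss, evict J, frames {X,D,B}
pos 13: H: miss, evict X, frames {D,B,H}
At position 13, page X is evicted.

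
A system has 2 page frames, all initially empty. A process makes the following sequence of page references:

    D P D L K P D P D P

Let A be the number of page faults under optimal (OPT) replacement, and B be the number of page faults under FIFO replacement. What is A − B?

Under OPT: F F . F F . F . . . → 5 faults.
Under FIFO: F F . F F F F . . . → 6 faults.
A − B = 5 − 6 = -1.

-1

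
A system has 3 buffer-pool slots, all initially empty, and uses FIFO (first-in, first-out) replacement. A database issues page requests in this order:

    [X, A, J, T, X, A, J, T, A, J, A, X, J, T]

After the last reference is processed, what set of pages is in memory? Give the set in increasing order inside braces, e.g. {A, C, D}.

X: miss, frames {X}
A: miss, frames {X,A}
J: miss, frames {X,A,J}
T: miss, evict X, frames {A,J,T}
X: miss, evict A, frames {J,T,X}
A: miss, evict J, frames {T,X,A}
J: miss, evict T, frames {X,A,J}
T: miss, evict X, frames {A,J,T}
A: hit
J: hit
A: hit
X: miss, evict A, frames {J,T,X}
J: hit
T: hit

{J, T, X}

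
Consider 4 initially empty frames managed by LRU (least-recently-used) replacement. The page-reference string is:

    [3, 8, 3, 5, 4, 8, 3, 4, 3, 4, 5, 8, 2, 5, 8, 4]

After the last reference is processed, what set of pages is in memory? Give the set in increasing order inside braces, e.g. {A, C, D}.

3: miss, frames (3)
8: miss, frames (3 8)
3: hit
5: miss, frames (8 3 5)
4: miss, frames (8 3 5 4)
8: hit
3: hit
4: hit
3: hit
4: hit
5: hit
8: hit
2: miss, evict 3, frames (4 5 8 2)
5: hit
8: hit
4: hit

{2, 4, 5, 8}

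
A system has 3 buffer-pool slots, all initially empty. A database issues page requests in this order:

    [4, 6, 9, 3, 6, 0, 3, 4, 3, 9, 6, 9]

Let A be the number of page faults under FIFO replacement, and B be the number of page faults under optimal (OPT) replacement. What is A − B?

1

Under FIFO: F F F F . F . F . F F . → 8 faults.
Under OPT: F F F F . F . . . F F . → 7 faults.
A − B = 8 − 7 = 1.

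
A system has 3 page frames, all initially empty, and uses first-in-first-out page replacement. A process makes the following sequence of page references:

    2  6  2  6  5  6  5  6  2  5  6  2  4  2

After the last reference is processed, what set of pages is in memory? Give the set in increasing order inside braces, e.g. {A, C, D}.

2 → miss, frames [2]
6 → miss, frames [2, 6]
2 → hit
6 → hit
5 → miss, frames [2, 6, 5]
6 → hit
5 → hit
6 → hit
2 → hit
5 → hit
6 → hit
2 → hit
4 → miss, evict 2, frames [6, 5, 4]
2 → miss, evict 6, frames [5, 4, 2]

{2, 4, 5}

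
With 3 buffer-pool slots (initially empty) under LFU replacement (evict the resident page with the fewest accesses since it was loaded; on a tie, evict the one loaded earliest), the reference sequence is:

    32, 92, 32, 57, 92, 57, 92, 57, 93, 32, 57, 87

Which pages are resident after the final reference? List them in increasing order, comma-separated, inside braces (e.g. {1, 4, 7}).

32 -> fault, frames {32}
92 -> fault, frames {32,92}
32 -> hit
57 -> fault, frames {32,92,57}
92 -> hit
57 -> hit
92 -> hit
57 -> hit
93 -> fault, evict 32, frames {92,57,93}
32 -> fault, evict 93, frames {92,57,32}
57 -> hit
87 -> fault, evict 32, frames {92,57,87}

{57, 87, 92}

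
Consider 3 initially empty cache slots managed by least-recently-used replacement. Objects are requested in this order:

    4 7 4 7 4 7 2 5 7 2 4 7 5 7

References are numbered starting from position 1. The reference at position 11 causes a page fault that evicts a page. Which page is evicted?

5

pos 1: 4: miss, frames {4}
pos 2: 7: miss, frames {4,7}
pos 3: 4: hit
pos 4: 7: hit
pos 5: 4: hit
pos 6: 7: hit
pos 7: 2: miss, frames {4,7,2}
pos 8: 5: miss, evict 4, frames {7,2,5}
pos 9: 7: hit
pos 10: 2: hit
pos 11: 4: miss, evict 5, frames {7,2,4}
At position 11, page 5 is evicted.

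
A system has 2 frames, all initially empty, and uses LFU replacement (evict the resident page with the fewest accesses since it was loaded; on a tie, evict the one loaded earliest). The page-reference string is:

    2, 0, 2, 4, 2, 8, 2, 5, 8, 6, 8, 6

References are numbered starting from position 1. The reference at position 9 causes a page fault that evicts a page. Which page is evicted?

pos 1: 2 -> fault, frames (2)
pos 2: 0 -> fault, frames (2 0)
pos 3: 2 -> hit
pos 4: 4 -> fault, evict 0, frames (2 4)
pos 5: 2 -> hit
pos 6: 8 -> fault, evict 4, frames (2 8)
pos 7: 2 -> hit
pos 8: 5 -> fault, evict 8, frames (2 5)
pos 9: 8 -> fault, evict 5, frames (2 8)
At position 9, page 5 is evicted.

5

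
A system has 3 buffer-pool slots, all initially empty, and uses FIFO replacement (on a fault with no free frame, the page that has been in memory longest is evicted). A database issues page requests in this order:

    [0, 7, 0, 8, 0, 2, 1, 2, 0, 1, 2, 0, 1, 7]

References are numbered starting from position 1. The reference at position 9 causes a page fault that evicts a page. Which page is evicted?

8

pos 1: 0 -> fault, frames {0}
pos 2: 7 -> fault, frames {0,7}
pos 3: 0 -> hit
pos 4: 8 -> fault, frames {0,7,8}
pos 5: 0 -> hit
pos 6: 2 -> fault, evict 0, frames {7,8,2}
pos 7: 1 -> fault, evict 7, frames {8,2,1}
pos 8: 2 -> hit
pos 9: 0 -> fault, evict 8, frames {2,1,0}
At position 9, page 8 is evicted.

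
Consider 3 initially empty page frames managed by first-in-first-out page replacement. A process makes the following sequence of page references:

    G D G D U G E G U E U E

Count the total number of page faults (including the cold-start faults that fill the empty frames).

5

G: miss, frames (G)
D: miss, frames (G D)
G: hit
D: hit
U: miss, frames (G D U)
G: hit
E: miss, evict G, frames (D U E)
G: miss, evict D, frames (U E G)
U: hit
E: hit
U: hit
E: hit
Page faults: 5.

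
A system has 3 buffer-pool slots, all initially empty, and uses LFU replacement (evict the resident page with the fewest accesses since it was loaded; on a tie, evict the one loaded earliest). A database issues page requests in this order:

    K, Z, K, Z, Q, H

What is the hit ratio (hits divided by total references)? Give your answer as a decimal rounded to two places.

K -> miss, frames [K]
Z -> miss, frames [K, Z]
K -> hit
Z -> hit
Q -> miss, frames [K, Z, Q]
H -> miss, evict Q, frames [K, Z, H]
Hits: 2 of 6 references → 2/6 = 0.3333.

0.33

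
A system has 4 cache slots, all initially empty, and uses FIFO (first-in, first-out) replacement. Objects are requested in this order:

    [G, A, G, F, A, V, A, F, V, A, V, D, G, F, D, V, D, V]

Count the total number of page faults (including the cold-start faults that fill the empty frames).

6

G: fault, frames (G)
A: fault, frames (G A)
G: hit
F: fault, frames (G A F)
A: hit
V: fault, frames (G A F V)
A: hit
F: hit
V: hit
A: hit
V: hit
D: fault, evict G, frames (A F V D)
G: fault, evict A, frames (F V D G)
F: hit
D: hit
V: hit
D: hit
V: hit
Page faults: 6.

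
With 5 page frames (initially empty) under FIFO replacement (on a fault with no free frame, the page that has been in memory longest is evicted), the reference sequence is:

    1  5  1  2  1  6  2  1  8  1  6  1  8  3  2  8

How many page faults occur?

1 -> fault, frames [1]
5 -> fault, frames [1, 5]
1 -> hit
2 -> fault, frames [1, 5, 2]
1 -> hit
6 -> fault, frames [1, 5, 2, 6]
2 -> hit
1 -> hit
8 -> fault, frames [1, 5, 2, 6, 8]
1 -> hit
6 -> hit
1 -> hit
8 -> hit
3 -> fault, evict 1, frames [5, 2, 6, 8, 3]
2 -> hit
8 -> hit
Page faults: 6.

6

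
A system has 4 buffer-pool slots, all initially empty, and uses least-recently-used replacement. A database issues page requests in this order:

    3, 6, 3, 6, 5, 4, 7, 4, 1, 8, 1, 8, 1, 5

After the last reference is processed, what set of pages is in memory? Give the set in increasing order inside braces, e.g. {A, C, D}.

3: fault, frames {3}
6: fault, frames {3,6}
3: hit
6: hit
5: fault, frames {3,6,5}
4: fault, frames {3,6,5,4}
7: fault, evict 3, frames {6,5,4,7}
4: hit
1: fault, evict 6, frames {5,7,4,1}
8: fault, evict 5, frames {7,4,1,8}
1: hit
8: hit
1: hit
5: fault, evict 7, frames {4,8,1,5}

{1, 4, 5, 8}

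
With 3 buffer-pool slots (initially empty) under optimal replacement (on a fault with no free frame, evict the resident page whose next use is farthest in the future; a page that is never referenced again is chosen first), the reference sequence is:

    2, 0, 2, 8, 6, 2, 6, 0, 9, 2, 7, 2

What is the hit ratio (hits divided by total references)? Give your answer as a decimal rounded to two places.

0.50

2 -> fault, frames (2)
0 -> fault, frames (2 0)
2 -> hit
8 -> fault, frames (2 0 8)
6 -> fault, evict 8, frames (2 0 6)
2 -> hit
6 -> hit
0 -> hit
9 -> fault, evict 6, frames (2 0 9)
2 -> hit
7 -> fault, evict 9, frames (2 0 7)
2 -> hit
Hits: 6 of 12 references → 6/12 = 0.5000.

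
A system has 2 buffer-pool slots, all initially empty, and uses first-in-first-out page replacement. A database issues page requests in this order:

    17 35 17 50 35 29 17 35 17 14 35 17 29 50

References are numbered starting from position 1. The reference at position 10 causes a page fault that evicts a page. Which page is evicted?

17

pos 1: 17 → fault, frames [17]
pos 2: 35 → fault, frames [17, 35]
pos 3: 17 → hit
pos 4: 50 → fault, evict 17, frames [35, 50]
pos 5: 35 → hit
pos 6: 29 → fault, evict 35, frames [50, 29]
pos 7: 17 → fault, evict 50, frames [29, 17]
pos 8: 35 → fault, evict 29, frames [17, 35]
pos 9: 17 → hit
pos 10: 14 → fault, evict 17, frames [35, 14]
At position 10, page 17 is evicted.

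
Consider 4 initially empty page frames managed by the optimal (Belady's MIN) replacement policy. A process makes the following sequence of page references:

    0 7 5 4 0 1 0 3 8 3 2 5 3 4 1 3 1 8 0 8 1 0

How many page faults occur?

0 → fault, frames [0]
7 → fault, frames [0, 7]
5 → fault, frames [0, 7, 5]
4 → fault, frames [0, 7, 5, 4]
0 → hit
1 → fault, evict 7, frames [0, 5, 4, 1]
0 → hit
3 → fault, evict 0, frames [5, 4, 1, 3]
8 → fault, evict 1, frames [5, 4, 3, 8]
3 → hit
2 → fault, evict 8, frames [5, 4, 3, 2]
5 → hit
3 → hit
4 → hit
1 → fault, evict 2, frames [5, 4, 3, 1]
3 → hit
1 → hit
8 → fault, evict 3, frames [5, 4, 1, 8]
0 → fault, evict 4, frames [5, 1, 8, 0]
8 → hit
1 → hit
0 → hit
Page faults: 11.

11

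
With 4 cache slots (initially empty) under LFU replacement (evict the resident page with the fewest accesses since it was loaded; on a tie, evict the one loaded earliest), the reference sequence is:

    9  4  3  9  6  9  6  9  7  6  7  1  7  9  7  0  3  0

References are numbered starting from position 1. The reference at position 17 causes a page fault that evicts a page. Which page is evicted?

0

pos 1: 9 -> miss, frames {9}
pos 2: 4 -> miss, frames {9,4}
pos 3: 3 -> miss, frames {9,4,3}
pos 4: 9 -> hit
pos 5: 6 -> miss, frames {9,4,3,6}
pos 6: 9 -> hit
pos 7: 6 -> hit
pos 8: 9 -> hit
pos 9: 7 -> miss, evict 4, frames {9,3,6,7}
pos 10: 6 -> hit
pos 11: 7 -> hit
pos 12: 1 -> miss, evict 3, frames {9,6,7,1}
pos 13: 7 -> hit
pos 14: 9 -> hit
pos 15: 7 -> hit
pos 16: 0 -> miss, evict 1, frames {9,6,7,0}
pos 17: 3 -> miss, evict 0, frames {9,6,7,3}
At position 17, page 0 is evicted.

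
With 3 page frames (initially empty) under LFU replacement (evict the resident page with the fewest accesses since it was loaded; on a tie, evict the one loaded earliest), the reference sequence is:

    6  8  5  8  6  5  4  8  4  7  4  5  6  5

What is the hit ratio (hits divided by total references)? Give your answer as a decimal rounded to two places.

0.43

6 -> fault, frames {6}
8 -> fault, frames {6,8}
5 -> fault, frames {6,8,5}
8 -> hit
6 -> hit
5 -> hit
4 -> fault, evict 6, frames {8,5,4}
8 -> hit
4 -> hit
7 -> fault, evict 5, frames {8,4,7}
4 -> hit
5 -> fault, evict 7, frames {8,4,5}
6 -> fault, evict 5, frames {8,4,6}
5 -> fault, evict 6, frames {8,4,5}
Hits: 6 of 14 references → 6/14 = 0.4286.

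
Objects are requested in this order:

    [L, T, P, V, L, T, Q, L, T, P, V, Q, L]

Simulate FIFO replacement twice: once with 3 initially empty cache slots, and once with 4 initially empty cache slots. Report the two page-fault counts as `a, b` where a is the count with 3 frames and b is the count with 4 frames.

3 frames: F F F F F F F . . F F . F → 10 faults.
4 frames: F F F F . . F F F F F F F → 11 faults.
11 > 10: adding a frame increased faults — Belady's anomaly.

10, 11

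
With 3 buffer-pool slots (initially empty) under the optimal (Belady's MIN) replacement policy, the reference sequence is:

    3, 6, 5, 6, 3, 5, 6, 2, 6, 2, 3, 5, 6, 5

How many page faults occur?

3 → fault, frames {3}
6 → fault, frames {3,6}
5 → fault, frames {3,6,5}
6 → hit
3 → hit
5 → hit
6 → hit
2 → fault, evict 5, frames {3,6,2}
6 → hit
2 → hit
3 → hit
5 → fault, evict 2, frames {3,6,5}
6 → hit
5 → hit
Page faults: 5.

5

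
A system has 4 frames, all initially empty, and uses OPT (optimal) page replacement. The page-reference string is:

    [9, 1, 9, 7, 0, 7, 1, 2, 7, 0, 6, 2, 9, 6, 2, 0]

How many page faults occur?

6

9 → fault, frames (9)
1 → fault, frames (9 1)
9 → hit
7 → fault, frames (9 1 7)
0 → fault, frames (9 1 7 0)
7 → hit
1 → hit
2 → fault, evict 1, frames (9 7 0 2)
7 → hit
0 → hit
6 → fault, evict 7, frames (9 0 2 6)
2 → hit
9 → hit
6 → hit
2 → hit
0 → hit
Page faults: 6.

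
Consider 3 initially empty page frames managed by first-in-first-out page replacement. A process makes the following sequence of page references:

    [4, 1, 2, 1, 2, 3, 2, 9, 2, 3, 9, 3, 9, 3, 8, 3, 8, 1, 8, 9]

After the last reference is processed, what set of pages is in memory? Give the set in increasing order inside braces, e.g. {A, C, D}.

4 → fault, frames (4)
1 → fault, frames (4 1)
2 → fault, frames (4 1 2)
1 → hit
2 → hit
3 → fault, evict 4, frames (1 2 3)
2 → hit
9 → fault, evict 1, frames (2 3 9)
2 → hit
3 → hit
9 → hit
3 → hit
9 → hit
3 → hit
8 → fault, evict 2, frames (3 9 8)
3 → hit
8 → hit
1 → fault, evict 3, frames (9 8 1)
8 → hit
9 → hit

{1, 8, 9}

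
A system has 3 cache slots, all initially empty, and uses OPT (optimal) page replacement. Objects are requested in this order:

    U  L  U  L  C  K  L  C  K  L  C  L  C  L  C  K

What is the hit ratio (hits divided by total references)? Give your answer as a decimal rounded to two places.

U: miss, frames (U)
L: miss, frames (U L)
U: hit
L: hit
C: miss, frames (U L C)
K: miss, evict U, frames (L C K)
L: hit
C: hit
K: hit
L: hit
C: hit
L: hit
C: hit
L: hit
C: hit
K: hit
Hits: 12 of 16 references → 12/16 = 0.7500.

0.75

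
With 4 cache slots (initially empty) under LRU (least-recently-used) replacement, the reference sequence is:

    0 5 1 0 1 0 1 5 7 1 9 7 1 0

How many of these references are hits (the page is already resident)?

0 → fault, frames [0]
5 → fault, frames [0, 5]
1 → fault, frames [0, 5, 1]
0 → hit
1 → hit
0 → hit
1 → hit
5 → hit
7 → fault, frames [0, 1, 5, 7]
1 → hit
9 → fault, evict 0, frames [5, 7, 1, 9]
7 → hit
1 → hit
0 → fault, evict 5, frames [9, 7, 1, 0]
Hits: 8.

8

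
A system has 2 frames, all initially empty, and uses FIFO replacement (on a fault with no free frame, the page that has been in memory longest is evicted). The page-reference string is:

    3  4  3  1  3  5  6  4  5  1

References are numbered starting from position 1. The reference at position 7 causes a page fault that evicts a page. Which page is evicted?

pos 1: 3: miss, frames (3)
pos 2: 4: miss, frames (3 4)
pos 3: 3: hit
pos 4: 1: miss, evict 3, frames (4 1)
pos 5: 3: miss, evict 4, frames (1 3)
pos 6: 5: miss, evict 1, frames (3 5)
pos 7: 6: miss, evict 3, frames (5 6)
At position 7, page 3 is evicted.

3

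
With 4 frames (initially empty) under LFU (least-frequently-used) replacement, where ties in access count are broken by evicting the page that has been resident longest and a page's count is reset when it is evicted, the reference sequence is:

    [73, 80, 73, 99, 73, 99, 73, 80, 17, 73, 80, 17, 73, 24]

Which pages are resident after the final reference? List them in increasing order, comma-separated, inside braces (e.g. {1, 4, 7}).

{17, 24, 73, 80}

73 -> miss, frames {73}
80 -> miss, frames {73,80}
73 -> hit
99 -> miss, frames {73,80,99}
73 -> hit
99 -> hit
73 -> hit
80 -> hit
17 -> miss, frames {73,80,99,17}
73 -> hit
80 -> hit
17 -> hit
73 -> hit
24 -> miss, evict 99, frames {73,80,17,24}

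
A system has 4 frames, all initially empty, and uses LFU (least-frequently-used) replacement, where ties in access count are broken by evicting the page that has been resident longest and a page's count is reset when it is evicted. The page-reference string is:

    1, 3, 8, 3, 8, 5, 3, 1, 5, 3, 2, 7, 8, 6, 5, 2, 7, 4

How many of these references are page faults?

10

1 -> miss, frames [1]
3 -> miss, frames [1, 3]
8 -> miss, frames [1, 3, 8]
3 -> hit
8 -> hit
5 -> miss, frames [1, 3, 8, 5]
3 -> hit
1 -> hit
5 -> hit
3 -> hit
2 -> miss, evict 1, frames [3, 8, 5, 2]
7 -> miss, evict 2, frames [3, 8, 5, 7]
8 -> hit
6 -> miss, evict 7, frames [3, 8, 5, 6]
5 -> hit
2 -> miss, evict 6, frames [3, 8, 5, 2]
7 -> miss, evict 2, frames [3, 8, 5, 7]
4 -> miss, evict 7, frames [3, 8, 5, 4]
Page faults: 10.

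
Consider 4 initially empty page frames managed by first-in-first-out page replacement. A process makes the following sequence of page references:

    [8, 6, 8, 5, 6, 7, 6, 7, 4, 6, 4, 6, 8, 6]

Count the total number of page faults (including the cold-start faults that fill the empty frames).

7

8 → miss, frames {8}
6 → miss, frames {8,6}
8 → hit
5 → miss, frames {8,6,5}
6 → hit
7 → miss, frames {8,6,5,7}
6 → hit
7 → hit
4 → miss, evict 8, frames {6,5,7,4}
6 → hit
4 → hit
6 → hit
8 → miss, evict 6, frames {5,7,4,8}
6 → miss, evict 5, frames {7,4,8,6}
Page faults: 7.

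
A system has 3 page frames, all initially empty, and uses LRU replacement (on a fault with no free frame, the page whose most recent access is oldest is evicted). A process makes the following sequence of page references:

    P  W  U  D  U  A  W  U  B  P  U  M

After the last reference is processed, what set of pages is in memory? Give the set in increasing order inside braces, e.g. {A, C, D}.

P -> fault, frames (P)
W -> fault, frames (P W)
U -> fault, frames (P W U)
D -> fault, evict P, frames (W U D)
U -> hit
A -> fault, evict W, frames (D U A)
W -> fault, evict D, frames (U A W)
U -> hit
B -> fault, evict A, frames (W U B)
P -> fault, evict W, frames (U B P)
U -> hit
M -> fault, evict B, frames (P U M)

{M, P, U}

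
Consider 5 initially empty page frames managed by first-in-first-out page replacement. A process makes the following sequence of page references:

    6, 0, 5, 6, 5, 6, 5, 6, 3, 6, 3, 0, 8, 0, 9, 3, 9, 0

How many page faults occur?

6

6: fault, frames [6]
0: fault, frames [6, 0]
5: fault, frames [6, 0, 5]
6: hit
5: hit
6: hit
5: hit
6: hit
3: fault, frames [6, 0, 5, 3]
6: hit
3: hit
0: hit
8: fault, frames [6, 0, 5, 3, 8]
0: hit
9: fault, evict 6, frames [0, 5, 3, 8, 9]
3: hit
9: hit
0: hit
Page faults: 6.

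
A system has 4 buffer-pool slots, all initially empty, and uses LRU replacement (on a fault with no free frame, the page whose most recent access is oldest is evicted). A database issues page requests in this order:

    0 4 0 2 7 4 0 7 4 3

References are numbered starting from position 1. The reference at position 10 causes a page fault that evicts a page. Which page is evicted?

2

pos 1: 0 -> fault, frames [0]
pos 2: 4 -> fault, frames [0, 4]
pos 3: 0 -> hit
pos 4: 2 -> fault, frames [4, 0, 2]
pos 5: 7 -> fault, frames [4, 0, 2, 7]
pos 6: 4 -> hit
pos 7: 0 -> hit
pos 8: 7 -> hit
pos 9: 4 -> hit
pos 10: 3 -> fault, evict 2, frames [0, 7, 4, 3]
At position 10, page 2 is evicted.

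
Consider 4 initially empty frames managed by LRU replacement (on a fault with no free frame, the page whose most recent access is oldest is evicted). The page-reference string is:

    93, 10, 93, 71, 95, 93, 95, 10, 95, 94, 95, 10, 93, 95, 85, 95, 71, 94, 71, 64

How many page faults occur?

9

93 → miss, frames [93]
10 → miss, frames [93, 10]
93 → hit
71 → miss, frames [10, 93, 71]
95 → miss, frames [10, 93, 71, 95]
93 → hit
95 → hit
10 → hit
95 → hit
94 → miss, evict 71, frames [93, 10, 95, 94]
95 → hit
10 → hit
93 → hit
95 → hit
85 → miss, evict 94, frames [10, 93, 95, 85]
95 → hit
71 → miss, evict 10, frames [93, 85, 95, 71]
94 → miss, evict 93, frames [85, 95, 71, 94]
71 → hit
64 → miss, evict 85, frames [95, 94, 71, 64]
Page faults: 9.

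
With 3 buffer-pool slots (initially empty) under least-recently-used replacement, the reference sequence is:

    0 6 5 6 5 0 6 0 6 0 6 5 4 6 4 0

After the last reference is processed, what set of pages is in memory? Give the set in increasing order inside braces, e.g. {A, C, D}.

{0, 4, 6}

0 → fault, frames (0)
6 → fault, frames (0 6)
5 → fault, frames (0 6 5)
6 → hit
5 → hit
0 → hit
6 → hit
0 → hit
6 → hit
0 → hit
6 → hit
5 → hit
4 → fault, evict 0, frames (6 5 4)
6 → hit
4 → hit
0 → fault, evict 5, frames (6 4 0)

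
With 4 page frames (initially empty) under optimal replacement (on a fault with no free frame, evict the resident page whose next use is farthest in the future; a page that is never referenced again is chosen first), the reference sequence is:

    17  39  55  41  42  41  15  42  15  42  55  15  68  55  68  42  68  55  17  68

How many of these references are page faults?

17 → miss, frames (17)
39 → miss, frames (17 39)
55 → miss, frames (17 39 55)
41 → miss, frames (17 39 55 41)
42 → miss, evict 39, frames (17 55 41 42)
41 → hit
15 → miss, evict 41, frames (17 55 42 15)
42 → hit
15 → hit
42 → hit
55 → hit
15 → hit
68 → miss, evict 15, frames (17 55 42 68)
55 → hit
68 → hit
42 → hit
68 → hit
55 → hit
17 → hit
68 → hit
Page faults: 7.

7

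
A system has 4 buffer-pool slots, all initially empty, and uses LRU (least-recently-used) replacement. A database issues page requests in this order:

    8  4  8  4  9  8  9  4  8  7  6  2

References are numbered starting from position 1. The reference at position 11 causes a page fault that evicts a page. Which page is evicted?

pos 1: 8 -> miss, frames [8]
pos 2: 4 -> miss, frames [8, 4]
pos 3: 8 -> hit
pos 4: 4 -> hit
pos 5: 9 -> miss, frames [8, 4, 9]
pos 6: 8 -> hit
pos 7: 9 -> hit
pos 8: 4 -> hit
pos 9: 8 -> hit
pos 10: 7 -> miss, frames [9, 4, 8, 7]
pos 11: 6 -> miss, evict 9, frames [4, 8, 7, 6]
At position 11, page 9 is evicted.

9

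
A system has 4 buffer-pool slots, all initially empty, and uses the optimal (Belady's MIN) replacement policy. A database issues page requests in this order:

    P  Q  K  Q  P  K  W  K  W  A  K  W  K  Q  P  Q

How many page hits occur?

P → miss, frames [P]
Q → miss, frames [P, Q]
K → miss, frames [P, Q, K]
Q → hit
P → hit
K → hit
W → miss, frames [P, Q, K, W]
K → hit
W → hit
A → miss, evict P, frames [Q, K, W, A]
K → hit
W → hit
K → hit
Q → hit
P → miss, evict A, frames [Q, K, W, P]
Q → hit
Hits: 10.

10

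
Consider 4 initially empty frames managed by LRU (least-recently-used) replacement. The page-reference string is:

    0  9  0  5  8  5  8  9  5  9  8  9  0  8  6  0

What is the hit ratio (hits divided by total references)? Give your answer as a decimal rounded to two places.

0 → miss, frames (0)
9 → miss, frames (0 9)
0 → hit
5 → miss, frames (9 0 5)
8 → miss, frames (9 0 5 8)
5 → hit
8 → hit
9 → hit
5 → hit
9 → hit
8 → hit
9 → hit
0 → hit
8 → hit
6 → miss, evict 5, frames (9 0 8 6)
0 → hit
Hits: 11 of 16 references → 11/16 = 0.6875.

0.69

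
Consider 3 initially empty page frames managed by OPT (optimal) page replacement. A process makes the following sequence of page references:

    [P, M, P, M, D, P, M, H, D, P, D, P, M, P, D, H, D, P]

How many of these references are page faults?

6

P → fault, frames (P)
M → fault, frames (P M)
P → hit
M → hit
D → fault, frames (P M D)
P → hit
M → hit
H → fault, evict M, frames (P D H)
D → hit
P → hit
D → hit
P → hit
M → fault, evict H, frames (P D M)
P → hit
D → hit
H → fault, evict M, frames (P D H)
D → hit
P → hit
Page faults: 6.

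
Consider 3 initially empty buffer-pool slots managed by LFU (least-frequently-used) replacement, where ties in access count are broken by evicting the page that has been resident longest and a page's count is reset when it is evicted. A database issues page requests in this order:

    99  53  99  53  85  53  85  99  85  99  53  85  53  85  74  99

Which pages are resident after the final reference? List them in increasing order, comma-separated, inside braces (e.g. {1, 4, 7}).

99 -> miss, frames {99}
53 -> miss, frames {99,53}
99 -> hit
53 -> hit
85 -> miss, frames {99,53,85}
53 -> hit
85 -> hit
99 -> hit
85 -> hit
99 -> hit
53 -> hit
85 -> hit
53 -> hit
85 -> hit
74 -> miss, evict 99, frames {53,85,74}
99 -> miss, evict 74, frames {53,85,99}

{53, 85, 99}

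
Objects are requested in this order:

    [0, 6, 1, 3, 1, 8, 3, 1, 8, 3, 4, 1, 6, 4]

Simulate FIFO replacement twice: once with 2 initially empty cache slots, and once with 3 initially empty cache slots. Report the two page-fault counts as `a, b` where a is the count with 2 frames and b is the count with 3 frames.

2 frames: F F F F . F . F . F F F F F → 11 faults.
3 frames: F F F F . F . . . . F F F . → 8 faults.
8 < 11: adding a frame reduced faults, as is typical.

11, 8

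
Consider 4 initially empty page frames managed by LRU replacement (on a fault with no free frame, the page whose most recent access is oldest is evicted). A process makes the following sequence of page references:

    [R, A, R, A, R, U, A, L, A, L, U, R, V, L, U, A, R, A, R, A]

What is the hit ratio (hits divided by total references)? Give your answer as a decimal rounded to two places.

R: fault, frames {R}
A: fault, frames {R,A}
R: hit
A: hit
R: hit
U: fault, frames {A,R,U}
A: hit
L: fault, frames {R,U,A,L}
A: hit
L: hit
U: hit
R: hit
V: fault, evict A, frames {L,U,R,V}
L: hit
U: hit
A: fault, evict R, frames {V,L,U,A}
R: fault, evict V, frames {L,U,A,R}
A: hit
R: hit
A: hit
Hits: 13 of 20 references → 13/20 = 0.6500.

0.65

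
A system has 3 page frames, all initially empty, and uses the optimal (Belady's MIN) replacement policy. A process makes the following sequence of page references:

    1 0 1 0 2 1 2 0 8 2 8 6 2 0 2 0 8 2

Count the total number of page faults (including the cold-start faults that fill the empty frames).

1: fault, frames [1]
0: fault, frames [1, 0]
1: hit
0: hit
2: fault, frames [1, 0, 2]
1: hit
2: hit
0: hit
8: fault, evict 1, frames [0, 2, 8]
2: hit
8: hit
6: fault, evict 8, frames [0, 2, 6]
2: hit
0: hit
2: hit
0: hit
8: fault, evict 6, frames [0, 2, 8]
2: hit
Page faults: 6.

6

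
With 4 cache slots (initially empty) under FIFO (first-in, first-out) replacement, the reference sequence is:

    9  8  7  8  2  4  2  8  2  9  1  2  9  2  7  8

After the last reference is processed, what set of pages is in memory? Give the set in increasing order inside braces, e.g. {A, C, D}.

9 -> fault, frames (9)
8 -> fault, frames (9 8)
7 -> fault, frames (9 8 7)
8 -> hit
2 -> fault, frames (9 8 7 2)
4 -> fault, evict 9, frames (8 7 2 4)
2 -> hit
8 -> hit
2 -> hit
9 -> fault, evict 8, frames (7 2 4 9)
1 -> fault, evict 7, frames (2 4 9 1)
2 -> hit
9 -> hit
2 -> hit
7 -> fault, evict 2, frames (4 9 1 7)
8 -> fault, evict 4, frames (9 1 7 8)

{1, 7, 8, 9}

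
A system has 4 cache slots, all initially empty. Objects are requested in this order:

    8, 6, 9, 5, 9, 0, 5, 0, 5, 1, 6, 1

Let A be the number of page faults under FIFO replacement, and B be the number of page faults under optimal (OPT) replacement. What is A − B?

Under FIFO: F F F F . F . . . F F . → 7 faults.
Under OPT: F F F F . F . . . F . . → 6 faults.
A − B = 7 − 6 = 1.

1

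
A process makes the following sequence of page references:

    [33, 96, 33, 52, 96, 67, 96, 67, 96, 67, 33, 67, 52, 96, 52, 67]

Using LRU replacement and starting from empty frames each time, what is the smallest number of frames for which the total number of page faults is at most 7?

f=1: 16 faults
f=2: 9 faults
f=3: 7 faults
f=4: 4 faults
Smallest f with faults ≤ 7 is 3.

3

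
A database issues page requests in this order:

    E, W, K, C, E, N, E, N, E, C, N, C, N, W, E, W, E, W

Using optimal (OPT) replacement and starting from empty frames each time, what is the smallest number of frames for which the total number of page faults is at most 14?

f=1: 18 faults
f=2: 8 faults
f=3: 6 faults
f=4: 5 faults
f=5: 5 faults
Smallest f with faults ≤ 14 is 2.

2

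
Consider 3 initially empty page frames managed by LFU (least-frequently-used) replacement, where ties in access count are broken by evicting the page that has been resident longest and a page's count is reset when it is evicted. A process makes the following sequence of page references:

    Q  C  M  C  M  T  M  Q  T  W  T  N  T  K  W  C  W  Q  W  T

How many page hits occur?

5

Q → fault, frames {Q}
C → fault, frames {Q,C}
M → fault, frames {Q,C,M}
C → hit
M → hit
T → fault, evict Q, frames {C,M,T}
M → hit
Q → fault, evict T, frames {C,M,Q}
T → fault, evict Q, frames {C,M,T}
W → fault, evict T, frames {C,M,W}
T → fault, evict W, frames {C,M,T}
N → fault, evict T, frames {C,M,N}
T → fault, evict N, frames {C,M,T}
K → fault, evict T, frames {C,M,K}
W → fault, evict K, frames {C,M,W}
C → hit
W → hit
Q → fault, evict W, frames {C,M,Q}
W → fault, evict Q, frames {C,M,W}
T → fault, evict W, frames {C,M,T}
Hits: 5.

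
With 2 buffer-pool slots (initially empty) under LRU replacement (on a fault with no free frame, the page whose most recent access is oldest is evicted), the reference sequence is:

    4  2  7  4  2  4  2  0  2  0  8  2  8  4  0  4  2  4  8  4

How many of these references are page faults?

4 → miss, frames (4)
2 → miss, frames (4 2)
7 → miss, evict 4, frames (2 7)
4 → miss, evict 2, frames (7 4)
2 → miss, evict 7, frames (4 2)
4 → hit
2 → hit
0 → miss, evict 4, frames (2 0)
2 → hit
0 → hit
8 → miss, evict 2, frames (0 8)
2 → miss, evict 0, frames (8 2)
8 → hit
4 → miss, evict 2, frames (8 4)
0 → miss, evict 8, frames (4 0)
4 → hit
2 → miss, evict 0, frames (4 2)
4 → hit
8 → miss, evict 2, frames (4 8)
4 → hit
Page faults: 12.

12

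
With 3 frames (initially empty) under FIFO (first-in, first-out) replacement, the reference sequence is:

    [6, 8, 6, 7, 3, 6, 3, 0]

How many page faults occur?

6: miss, frames {6}
8: miss, frames {6,8}
6: hit
7: miss, frames {6,8,7}
3: miss, evict 6, frames {8,7,3}
6: miss, evict 8, frames {7,3,6}
3: hit
0: miss, evict 7, frames {3,6,0}
Page faults: 6.

6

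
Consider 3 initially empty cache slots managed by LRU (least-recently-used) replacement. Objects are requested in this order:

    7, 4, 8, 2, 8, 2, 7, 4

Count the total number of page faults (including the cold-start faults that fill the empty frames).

7 -> fault, frames (7)
4 -> fault, frames (7 4)
8 -> fault, frames (7 4 8)
2 -> fault, evict 7, frames (4 8 2)
8 -> hit
2 -> hit
7 -> fault, evict 4, frames (8 2 7)
4 -> fault, evict 8, frames (2 7 4)
Page faults: 6.

6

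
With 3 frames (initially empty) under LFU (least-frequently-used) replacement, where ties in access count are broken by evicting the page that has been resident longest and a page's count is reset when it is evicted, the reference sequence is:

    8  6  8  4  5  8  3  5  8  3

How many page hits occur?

8 → miss, frames (8)
6 → miss, frames (8 6)
8 → hit
4 → miss, frames (8 6 4)
5 → miss, evict 6, frames (8 4 5)
8 → hit
3 → miss, evict 4, frames (8 5 3)
5 → hit
8 → hit
3 → hit
Hits: 5.

5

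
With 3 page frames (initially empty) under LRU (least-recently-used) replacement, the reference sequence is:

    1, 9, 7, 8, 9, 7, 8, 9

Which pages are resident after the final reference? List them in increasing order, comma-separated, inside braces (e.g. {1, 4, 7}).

{7, 8, 9}

1 -> fault, frames {1}
9 -> fault, frames {1,9}
7 -> fault, frames {1,9,7}
8 -> fault, evict 1, frames {9,7,8}
9 -> hit
7 -> hit
8 -> hit
9 -> hit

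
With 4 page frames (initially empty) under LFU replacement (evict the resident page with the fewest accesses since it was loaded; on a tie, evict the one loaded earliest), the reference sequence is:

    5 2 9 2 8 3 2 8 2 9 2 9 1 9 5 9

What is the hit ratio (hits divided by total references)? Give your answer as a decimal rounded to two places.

0.56

5 → miss, frames {5}
2 → miss, frames {5,2}
9 → miss, frames {5,2,9}
2 → hit
8 → miss, frames {5,2,9,8}
3 → miss, evict 5, frames {2,9,8,3}
2 → hit
8 → hit
2 → hit
9 → hit
2 → hit
9 → hit
1 → miss, evict 3, frames {2,9,8,1}
9 → hit
5 → miss, evict 1, frames {2,9,8,5}
9 → hit
Hits: 9 of 16 references → 9/16 = 0.5625.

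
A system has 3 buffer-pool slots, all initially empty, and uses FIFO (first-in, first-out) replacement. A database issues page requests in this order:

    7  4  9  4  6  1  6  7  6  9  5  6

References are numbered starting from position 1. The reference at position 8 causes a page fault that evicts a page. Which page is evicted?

pos 1: 7 -> miss, frames (7)
pos 2: 4 -> miss, frames (7 4)
pos 3: 9 -> miss, frames (7 4 9)
pos 4: 4 -> hit
pos 5: 6 -> miss, evict 7, frames (4 9 6)
pos 6: 1 -> miss, evict 4, frames (9 6 1)
pos 7: 6 -> hit
pos 8: 7 -> miss, evict 9, frames (6 1 7)
At position 8, page 9 is evicted.

9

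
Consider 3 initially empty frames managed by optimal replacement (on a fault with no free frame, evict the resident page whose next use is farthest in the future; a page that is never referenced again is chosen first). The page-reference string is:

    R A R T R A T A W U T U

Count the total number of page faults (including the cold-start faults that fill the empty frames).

R -> fault, frames [R]
A -> fault, frames [R, A]
R -> hit
T -> fault, frames [R, A, T]
R -> hit
A -> hit
T -> hit
A -> hit
W -> fault, evict A, frames [R, T, W]
U -> fault, evict W, frames [R, T, U]
T -> hit
U -> hit
Page faults: 5.

5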